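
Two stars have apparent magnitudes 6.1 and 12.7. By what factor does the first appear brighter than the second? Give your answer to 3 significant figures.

437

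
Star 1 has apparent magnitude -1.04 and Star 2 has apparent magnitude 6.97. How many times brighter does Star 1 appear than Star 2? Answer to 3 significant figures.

1600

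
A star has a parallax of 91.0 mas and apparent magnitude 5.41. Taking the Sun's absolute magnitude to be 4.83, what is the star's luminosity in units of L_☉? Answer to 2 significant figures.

d = 1/p = 1000/91.0 mas = 10.99 pc
M = m − 5 log₁₀ d + 5 = 5.41 − 5·1.0410 + 5 = 5.205
M − M_☉ = 5.205 − 4.83 = 0.375
L/L_☉ = 10^(−0.4 × 0.375) = 0.7078

L/L_☉ ≈ 0.71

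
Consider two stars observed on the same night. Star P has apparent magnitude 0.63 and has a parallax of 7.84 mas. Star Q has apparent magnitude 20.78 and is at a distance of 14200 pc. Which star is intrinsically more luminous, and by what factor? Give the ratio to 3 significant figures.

Star P is more luminous, by a factor of 9260.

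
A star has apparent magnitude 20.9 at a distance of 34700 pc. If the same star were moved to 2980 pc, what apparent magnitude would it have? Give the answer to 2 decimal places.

m ≈ 15.57

Flux ∝ 1/d², so Δm = 5 log₁₀(d₂/d₁) = 5 log₁₀(2980/34700) = -5.331
m₂ = m₁ + Δm = 20.9 + (-5.331) = 15.569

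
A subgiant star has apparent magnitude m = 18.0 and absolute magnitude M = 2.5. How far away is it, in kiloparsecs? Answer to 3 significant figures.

d ≈ 12.6 kpc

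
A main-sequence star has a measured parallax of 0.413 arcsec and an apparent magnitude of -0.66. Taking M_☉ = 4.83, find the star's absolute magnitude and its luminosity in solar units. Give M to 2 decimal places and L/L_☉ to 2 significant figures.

M ≈ 2.42; L/L_☉ ≈ 9.2

d = 1/p = 1/0.413″ = 2.421 pc
M = m − 5 log₁₀ d + 5 = -0.66 − 5·0.3840 + 5 = 2.420
M − M_☉ = 2.420 − 4.83 = -2.410
L/L_☉ = 10^(−0.4 × -2.410) = 9.207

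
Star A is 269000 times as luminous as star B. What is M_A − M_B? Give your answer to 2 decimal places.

M_A − M_B ≈ -13.57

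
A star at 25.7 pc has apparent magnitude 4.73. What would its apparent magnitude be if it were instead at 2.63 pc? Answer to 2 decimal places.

m ≈ -0.22

Flux ∝ 1/d², so Δm = 5 log₁₀(d₂/d₁) = 5 log₁₀(2.63/25.7) = -4.950
m₂ = m₁ + Δm = 4.73 + (-4.950) = -0.220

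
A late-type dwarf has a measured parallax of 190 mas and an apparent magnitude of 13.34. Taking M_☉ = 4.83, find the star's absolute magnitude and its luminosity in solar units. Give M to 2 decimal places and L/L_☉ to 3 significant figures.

d = 1/p = 1000/190 mas = 5.263 pc
M = m − 5 log₁₀ d + 5 = 13.34 − 5·0.7212 + 5 = 14.734
M − M_☉ = 14.734 − 4.83 = 9.904
L/L_☉ = 10^(−0.4 × 9.904) = 1.093×10^-4

M ≈ 14.73; L/L_☉ ≈ 1.09×10^-4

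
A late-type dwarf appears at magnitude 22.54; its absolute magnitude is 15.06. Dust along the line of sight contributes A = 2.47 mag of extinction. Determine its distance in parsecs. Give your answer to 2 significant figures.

m − M = 5 log₁₀(d/10 pc) + A  ⇒  22.54 − (15.06) − 2.47 = 5 log₁₀(d/10)
5.010 = 5 log₁₀(d/10)
log₁₀ d = (m − M − A)/5 + 1 = 2.0020
d = 10^2.0020 = 100.5 pc

d ≈ 100 pc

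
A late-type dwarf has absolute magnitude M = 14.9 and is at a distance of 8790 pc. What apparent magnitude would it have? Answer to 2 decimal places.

m = M + 5 log₁₀ d − 5 = 14.9 + 5·3.9440 − 5 = 29.620

m ≈ 29.62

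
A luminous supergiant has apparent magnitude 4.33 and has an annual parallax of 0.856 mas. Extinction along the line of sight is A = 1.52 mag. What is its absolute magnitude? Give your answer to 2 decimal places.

p = 0.856 mas = 8.56×10^-4″ → d = 1/p = 1168 pc
5 log₁₀(d/10 pc) = 5 log₁₀(1168) − 5 = 10.338
M = m − 5 log₁₀(d/10) − A = 4.33 − 10.338 − 1.52 = -7.528

M ≈ -7.53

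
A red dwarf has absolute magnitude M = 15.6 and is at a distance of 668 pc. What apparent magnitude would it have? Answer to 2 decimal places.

m ≈ 24.72

m = M + 5 log₁₀ d − 5 = 15.6 + 5·2.8248 − 5 = 24.724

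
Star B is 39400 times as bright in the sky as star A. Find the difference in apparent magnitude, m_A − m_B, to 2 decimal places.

Pogson: Δm = −2.5 log₁₀(ratio) = −2.5 log₁₀(39400) = −2.5 × 4.5955 = -11.489
Star B is brighter so has the smaller magnitude: m_A − m_B is positive.

m_A − m_B ≈ 11.49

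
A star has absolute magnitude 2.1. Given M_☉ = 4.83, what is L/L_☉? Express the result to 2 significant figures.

M − M_☉ = 2.1 − 4.83 = -2.730
L/L_☉ = 10^(−0.4 (M − M_☉)) = 10^1.092 = 12.36

L/L_☉ ≈ 12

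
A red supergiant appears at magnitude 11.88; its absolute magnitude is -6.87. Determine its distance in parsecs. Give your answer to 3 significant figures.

Distance modulus: m − M = 11.88 − (-6.87) = 18.750
m − M = 5 log₁₀ d − 5
log₁₀ d = (m − M)/5 + 1 = 4.7500
d = 10^4.7500 = 56230 pc

d ≈ 56200 pc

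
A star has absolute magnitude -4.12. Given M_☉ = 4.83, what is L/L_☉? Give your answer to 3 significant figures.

L/L_☉ ≈ 3800

M − M_☉ = -4.12 − 4.83 = -8.950
L/L_☉ = 10^(−0.4 (M − M_☉)) = 10^3.580 = 3802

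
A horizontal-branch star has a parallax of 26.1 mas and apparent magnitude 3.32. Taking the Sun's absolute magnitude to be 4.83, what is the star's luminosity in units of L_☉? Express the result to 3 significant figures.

L/L_☉ ≈ 59.0

d = 1/p = 1000/26.1 mas = 38.31 pc
M = m − 5 log₁₀ d + 5 = 3.32 − 5·1.5834 + 5 = 0.403
M − M_☉ = 0.403 − 4.83 = -4.427
L/L_☉ = 10^(−0.4 × -4.427) = 58.98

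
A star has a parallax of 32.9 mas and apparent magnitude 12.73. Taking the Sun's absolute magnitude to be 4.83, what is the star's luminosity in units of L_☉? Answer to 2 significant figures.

L/L_☉ ≈ 6.4×10^-3

d = 1/p = 1000/32.9 mas = 30.40 pc
M = m − 5 log₁₀ d + 5 = 12.73 − 5·1.4828 + 5 = 10.316
M − M_☉ = 10.316 − 4.83 = 5.486
L/L_☉ = 10^(−0.4 × 5.486) = 6.392×10^-3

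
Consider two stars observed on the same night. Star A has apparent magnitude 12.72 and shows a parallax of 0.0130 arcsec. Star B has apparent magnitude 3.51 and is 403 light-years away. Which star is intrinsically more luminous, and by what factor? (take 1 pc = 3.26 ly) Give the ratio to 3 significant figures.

Star B is more luminous, by a factor of 12500.

Star A: d = 1/p = 1/0.0130″ = 76.92 pc
Star A: M = m − 5 log₁₀ d + 5 = 12.72 − 5·1.8861 + 5 = 8.290
Star B: d = 403 ly / 3.26 = 123.6 pc
Star B: M = m − 5 log₁₀ d + 5 = 3.51 − 5·2.0921 + 5 = -1.950
ΔM = M_A − M_B = 8.290 − (-1.950) = 10.240; smaller M is more luminous → Star B.
L ratio = 10^(0.4 |ΔM|) = 10^4.096 = 12480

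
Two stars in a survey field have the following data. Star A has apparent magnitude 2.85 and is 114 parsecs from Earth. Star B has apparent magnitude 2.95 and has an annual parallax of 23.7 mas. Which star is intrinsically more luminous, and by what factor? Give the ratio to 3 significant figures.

Star A is more luminous, by a factor of 8.00.

Star A: M = m − 5 log₁₀ d + 5 = 2.85 − 5·2.0569 + 5 = -2.435
Star B: p = 23.7 mas = 0.0237″ → d = 1/p = 42.19 pc
Star B: M = m − 5 log₁₀ d + 5 = 2.95 − 5·1.6253 + 5 = -0.176
ΔM = M_A − M_B = -2.435 − (-0.176) = -2.258; smaller M is more luminous → Star A.
L ratio = 10^(0.4 |ΔM|) = 10^0.903 = 8.004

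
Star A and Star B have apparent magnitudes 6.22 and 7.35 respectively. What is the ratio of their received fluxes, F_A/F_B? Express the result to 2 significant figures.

Δm = 6.22 − (7.35) = -1.13
Flux ratio = 10^(−0.4 Δm) = 10^(−0.4 × -1.13) = 10^0.452 = 2.831

F_A/F_B ≈ 2.8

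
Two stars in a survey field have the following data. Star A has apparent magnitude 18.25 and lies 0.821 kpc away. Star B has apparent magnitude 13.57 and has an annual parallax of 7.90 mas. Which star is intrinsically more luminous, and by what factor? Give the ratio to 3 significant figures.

Star A: d = 0.821 kpc = 821.0 pc
Star A: M = m − 5 log₁₀ d + 5 = 18.25 − 5·2.9143 + 5 = 8.678
Star B: p = 7.90 mas = 7.90×10^-3″ → d = 1/p = 126.6 pc
Star B: M = m − 5 log₁₀ d + 5 = 13.57 − 5·2.1024 + 5 = 8.058
ΔM = M_A − M_B = 8.678 − (8.058) = 0.620; smaller M is more luminous → Star B.
L ratio = 10^(0.4 |ΔM|) = 10^0.248 = 1.770

Star B is more luminous, by a factor of 1.77.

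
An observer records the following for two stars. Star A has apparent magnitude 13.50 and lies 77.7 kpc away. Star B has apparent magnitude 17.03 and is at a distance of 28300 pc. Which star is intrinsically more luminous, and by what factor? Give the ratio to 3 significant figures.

Star A is more luminous, by a factor of 195.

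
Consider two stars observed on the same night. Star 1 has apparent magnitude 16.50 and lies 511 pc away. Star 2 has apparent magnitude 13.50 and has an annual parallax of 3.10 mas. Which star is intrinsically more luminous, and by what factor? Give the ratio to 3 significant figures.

Star 1: M = m − 5 log₁₀ d + 5 = 16.50 − 5·2.7084 + 5 = 7.958
Star 2: p = 3.10 mas = 3.10×10^-3″ → d = 1/p = 322.6 pc
Star 2: M = m − 5 log₁₀ d + 5 = 13.50 − 5·2.5086 + 5 = 5.957
ΔM = M_1 − M_2 = 7.958 − (5.957) = 2.001; smaller M is more luminous → Star 2.
L ratio = 10^(0.4 |ΔM|) = 10^0.800 = 6.316

Star 2 is more luminous, by a factor of 6.32.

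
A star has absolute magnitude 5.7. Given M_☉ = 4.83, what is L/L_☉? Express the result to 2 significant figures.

L/L_☉ ≈ 0.45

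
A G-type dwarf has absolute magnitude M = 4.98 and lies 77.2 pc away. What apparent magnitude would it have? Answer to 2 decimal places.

m ≈ 9.42

m = M + 5 log₁₀ d − 5 = 4.98 + 5·1.8876 − 5 = 9.418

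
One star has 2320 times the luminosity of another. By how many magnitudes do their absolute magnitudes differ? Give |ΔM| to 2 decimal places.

Pogson: ΔM = −2.5 log₁₀(ratio) = −2.5 log₁₀(2320) = −2.5 × 3.3655 = -8.414

|ΔM| ≈ 8.41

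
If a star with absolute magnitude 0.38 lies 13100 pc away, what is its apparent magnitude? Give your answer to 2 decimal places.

m ≈ 15.97

m = M + 5 log₁₀ d − 5 = 0.38 + 5·4.1173 − 5 = 15.966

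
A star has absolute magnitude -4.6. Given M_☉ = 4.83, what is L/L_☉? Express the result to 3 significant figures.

L/L_☉ ≈ 5920

M − M_☉ = -4.6 − 4.83 = -9.430
L/L_☉ = 10^(−0.4 (M − M_☉)) = 10^3.772 = 5916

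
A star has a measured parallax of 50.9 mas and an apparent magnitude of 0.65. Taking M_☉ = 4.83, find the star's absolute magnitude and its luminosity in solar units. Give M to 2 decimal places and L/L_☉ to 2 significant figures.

M ≈ -0.82; L/L_☉ ≈ 180

d = 1/p = 1000/50.9 mas = 19.65 pc
M = m − 5 log₁₀ d + 5 = 0.65 − 5·1.2933 + 5 = -0.816
M − M_☉ = -0.816 − 4.83 = -5.646
L/L_☉ = 10^(−0.4 × -5.646) = 181.4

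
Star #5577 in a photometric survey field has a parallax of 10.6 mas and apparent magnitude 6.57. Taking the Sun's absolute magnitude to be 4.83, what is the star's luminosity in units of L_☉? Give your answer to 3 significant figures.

d = 1/p = 1000/10.6 mas = 94.34 pc
M = m − 5 log₁₀ d + 5 = 6.57 − 5·1.9747 + 5 = 1.697
M − M_☉ = 1.697 − 4.83 = -3.133
L/L_☉ = 10^(−0.4 × -3.133) = 17.92

L/L_☉ ≈ 17.9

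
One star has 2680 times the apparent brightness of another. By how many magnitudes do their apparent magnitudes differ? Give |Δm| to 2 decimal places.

Pogson: Δm = −2.5 log₁₀(ratio) = −2.5 log₁₀(2680) = −2.5 × 3.4281 = -8.570

|Δm| ≈ 8.57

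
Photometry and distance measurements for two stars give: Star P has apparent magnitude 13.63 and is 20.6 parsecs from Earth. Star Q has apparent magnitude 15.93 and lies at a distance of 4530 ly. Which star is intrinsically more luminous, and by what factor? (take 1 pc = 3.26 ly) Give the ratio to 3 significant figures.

Star Q is more luminous, by a factor of 547.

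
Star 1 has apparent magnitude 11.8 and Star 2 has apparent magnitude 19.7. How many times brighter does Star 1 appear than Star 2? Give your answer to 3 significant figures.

Δm = 11.8 − (19.7) = -7.9
Flux ratio = 10^(−0.4 Δm) = 10^(−0.4 × -7.9) = 10^3.160 = 1445

1450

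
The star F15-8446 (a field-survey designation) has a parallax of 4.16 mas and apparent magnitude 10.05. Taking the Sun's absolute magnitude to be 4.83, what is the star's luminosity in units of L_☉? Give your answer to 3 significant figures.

L/L_☉ ≈ 4.72

d = 1/p = 1000/4.16 mas = 240.4 pc
M = m − 5 log₁₀ d + 5 = 10.05 − 5·2.3809 + 5 = 3.145
M − M_☉ = 3.145 − 4.83 = -1.685
L/L_☉ = 10^(−0.4 × -1.685) = 4.719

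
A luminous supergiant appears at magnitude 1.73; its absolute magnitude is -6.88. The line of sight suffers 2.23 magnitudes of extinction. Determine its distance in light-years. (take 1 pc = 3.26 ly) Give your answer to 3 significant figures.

d ≈ 615 ly

m − M = 5 log₁₀(d/10 pc) + A  ⇒  1.73 − (-6.88) − 2.23 = 5 log₁₀(d/10)
6.380 = 5 log₁₀(d/10)
log₁₀ d = (m − M − A)/5 + 1 = 2.2760
d = 10^2.2760 = 188.8 pc
= 615.5 ly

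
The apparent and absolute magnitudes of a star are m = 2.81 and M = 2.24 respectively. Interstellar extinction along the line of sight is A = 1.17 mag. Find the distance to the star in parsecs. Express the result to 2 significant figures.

d ≈ 7.6 pc

m − M = 5 log₁₀(d/10 pc) + A  ⇒  2.81 − (2.24) − 1.17 = 5 log₁₀(d/10)
-0.600 = 5 log₁₀(d/10)
log₁₀ d = (m − M − A)/5 + 1 = 0.8800
d = 10^0.8800 = 7.586 pc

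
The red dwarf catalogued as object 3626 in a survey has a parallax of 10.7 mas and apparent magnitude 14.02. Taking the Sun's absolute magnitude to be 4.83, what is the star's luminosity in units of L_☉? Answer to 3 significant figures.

L/L_☉ ≈ 0.0184

d = 1/p = 1000/10.7 mas = 93.46 pc
M = m − 5 log₁₀ d + 5 = 14.02 − 5·1.9706 + 5 = 9.167
M − M_☉ = 9.167 − 4.83 = 4.337
L/L_☉ = 10^(−0.4 × 4.337) = 0.01842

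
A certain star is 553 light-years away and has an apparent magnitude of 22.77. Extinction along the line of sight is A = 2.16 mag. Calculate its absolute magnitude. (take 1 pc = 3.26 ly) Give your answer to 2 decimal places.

d = 553 ly / 3.26 = 169.6 pc
5 log₁₀(d/10 pc) = 5 log₁₀(169.6) − 5 = 6.148
M = m − 5 log₁₀(d/10) − A = 22.77 − 6.148 − 2.16 = 14.462

M ≈ 14.46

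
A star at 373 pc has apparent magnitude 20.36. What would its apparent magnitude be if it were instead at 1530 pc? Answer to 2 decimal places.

m ≈ 23.42

Flux ∝ 1/d², so Δm = 5 log₁₀(d₂/d₁) = 5 log₁₀(1530/373) = 3.065
m₂ = m₁ + Δm = 20.36 + (3.065) = 23.425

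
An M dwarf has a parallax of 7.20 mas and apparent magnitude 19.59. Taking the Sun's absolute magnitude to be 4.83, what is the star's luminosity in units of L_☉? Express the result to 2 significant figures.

L/L_☉ ≈ 2.4×10^-4

d = 1/p = 1000/7.20 mas = 138.9 pc
M = m − 5 log₁₀ d + 5 = 19.59 − 5·2.1427 + 5 = 13.877
M − M_☉ = 13.877 − 4.83 = 9.047
L/L_☉ = 10^(−0.4 × 9.047) = 2.406×10^-4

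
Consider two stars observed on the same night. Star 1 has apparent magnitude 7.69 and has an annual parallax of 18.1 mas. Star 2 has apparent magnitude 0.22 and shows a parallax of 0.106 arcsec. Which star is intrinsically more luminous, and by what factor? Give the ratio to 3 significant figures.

Star 2 is more luminous, by a factor of 28.4.

Star 1: p = 18.1 mas = 0.0181″ → d = 1/p = 55.25 pc
Star 1: M = m − 5 log₁₀ d + 5 = 7.69 − 5·1.7423 + 5 = 3.978
Star 2: d = 1/p = 1/0.106″ = 9.434 pc
Star 2: M = m − 5 log₁₀ d + 5 = 0.22 − 5·0.9747 + 5 = 0.347
ΔM = M_1 − M_2 = 3.978 − (0.347) = 3.632; smaller M is more luminous → Star 2.
L ratio = 10^(0.4 |ΔM|) = 10^1.453 = 28.36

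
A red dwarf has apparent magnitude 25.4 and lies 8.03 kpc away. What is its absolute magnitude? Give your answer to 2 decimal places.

M ≈ 10.88

d = 8.03 kpc = 8030 pc
5 log₁₀(d/10 pc) = 5 log₁₀(8030) − 5 = 14.524
M = m − 5 log₁₀(d/10) = 25.4 − 14.524 = 10.876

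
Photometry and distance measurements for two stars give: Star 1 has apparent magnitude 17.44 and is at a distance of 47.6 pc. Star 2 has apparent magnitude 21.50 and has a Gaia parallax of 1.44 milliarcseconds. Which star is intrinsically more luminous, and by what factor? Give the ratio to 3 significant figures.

Star 1: M = m − 5 log₁₀ d + 5 = 17.44 − 5·1.6776 + 5 = 14.052
Star 2: p = 1.44 mas = 1.44×10^-3″ → d = 1/p = 694.4 pc
Star 2: M = m − 5 log₁₀ d + 5 = 21.50 − 5·2.8416 + 5 = 12.292
ΔM = M_1 − M_2 = 14.052 − (12.292) = 1.760; smaller M is more luminous → Star 2.
L ratio = 10^(0.4 |ΔM|) = 10^0.704 = 5.059

Star 2 is more luminous, by a factor of 5.06.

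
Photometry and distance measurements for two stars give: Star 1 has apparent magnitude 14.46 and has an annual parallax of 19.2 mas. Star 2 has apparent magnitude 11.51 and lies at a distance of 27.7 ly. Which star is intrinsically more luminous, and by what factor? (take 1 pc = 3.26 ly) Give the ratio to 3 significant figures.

Star 1: p = 19.2 mas = 0.0192″ → d = 1/p = 52.08 pc
Star 1: M = m − 5 log₁₀ d + 5 = 14.46 − 5·1.7167 + 5 = 10.877
Star 2: d = 27.7 ly / 3.26 = 8.497 pc
Star 2: M = m − 5 log₁₀ d + 5 = 11.51 − 5·0.9293 + 5 = 11.864
ΔM = M_1 − M_2 = 10.877 − (11.864) = -0.987; smaller M is more luminous → Star 1.
L ratio = 10^(0.4 |ΔM|) = 10^0.395 = 2.482

Star 1 is more luminous, by a factor of 2.48.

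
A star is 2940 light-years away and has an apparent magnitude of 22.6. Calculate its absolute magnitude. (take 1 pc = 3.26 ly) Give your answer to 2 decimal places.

M ≈ 12.82

d = 2940 ly / 3.26 = 901.8 pc
5 log₁₀(d/10 pc) = 5 log₁₀(901.8) − 5 = 9.776
M = m − 5 log₁₀(d/10) = 22.6 − 9.776 = 12.824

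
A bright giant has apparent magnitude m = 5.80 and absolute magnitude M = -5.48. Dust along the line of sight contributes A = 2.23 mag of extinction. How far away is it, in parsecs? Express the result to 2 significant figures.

d ≈ 650 pc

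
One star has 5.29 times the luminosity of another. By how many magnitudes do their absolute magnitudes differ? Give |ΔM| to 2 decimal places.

Pogson: ΔM = −2.5 log₁₀(ratio) = −2.5 log₁₀(5.29) = −2.5 × 0.7235 = -1.809

|ΔM| ≈ 1.81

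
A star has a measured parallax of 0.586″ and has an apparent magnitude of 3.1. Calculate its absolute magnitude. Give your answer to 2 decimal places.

M ≈ 6.94

d = 1/p = 1/0.586″ = 1.706 pc
5 log₁₀(d/10 pc) = 5 log₁₀(1.706) − 5 = -3.839
M = m − 5 log₁₀(d/10) = 3.1 + 3.839 = 6.939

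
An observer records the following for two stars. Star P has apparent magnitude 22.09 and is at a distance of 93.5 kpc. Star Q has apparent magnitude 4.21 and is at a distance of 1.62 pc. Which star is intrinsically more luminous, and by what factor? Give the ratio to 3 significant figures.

Star P is more luminous, by a factor of 235.

Star P: d = 93.5 kpc = 93500 pc
Star P: M = m − 5 log₁₀ d + 5 = 22.09 − 5·4.9708 + 5 = 2.236
Star Q: M = m − 5 log₁₀ d + 5 = 4.21 − 5·0.2095 + 5 = 8.162
ΔM = M_P − M_Q = 2.236 − (8.162) = -5.926; smaller M is more luminous → Star P.
L ratio = 10^(0.4 |ΔM|) = 10^2.371 = 234.7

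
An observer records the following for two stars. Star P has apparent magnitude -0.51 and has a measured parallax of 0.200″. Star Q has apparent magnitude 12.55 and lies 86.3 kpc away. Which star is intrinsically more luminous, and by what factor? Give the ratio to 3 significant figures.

Star Q is more luminous, by a factor of 1780.

Star P: d = 1/p = 1/0.200″ = 5.000 pc
Star P: M = m − 5 log₁₀ d + 5 = -0.51 − 5·0.6990 + 5 = 0.995
Star Q: d = 86.3 kpc = 86300 pc
Star Q: M = m − 5 log₁₀ d + 5 = 12.55 − 5·4.9360 + 5 = -7.130
ΔM = M_P − M_Q = 0.995 − (-7.130) = 8.125; smaller M is more luminous → Star Q.
L ratio = 10^(0.4 |ΔM|) = 10^3.250 = 1779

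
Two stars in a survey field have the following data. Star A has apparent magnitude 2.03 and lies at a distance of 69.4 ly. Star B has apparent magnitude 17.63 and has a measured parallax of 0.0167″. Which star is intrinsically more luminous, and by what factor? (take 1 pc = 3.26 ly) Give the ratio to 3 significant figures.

Star A is more luminous, by a factor of 220000.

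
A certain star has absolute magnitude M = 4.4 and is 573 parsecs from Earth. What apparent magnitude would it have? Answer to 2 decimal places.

m = M + 5 log₁₀ d − 5 = 4.4 + 5·2.7582 − 5 = 13.191

m ≈ 13.19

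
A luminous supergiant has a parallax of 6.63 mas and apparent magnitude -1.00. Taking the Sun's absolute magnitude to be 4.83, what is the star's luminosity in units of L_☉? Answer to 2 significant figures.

d = 1/p = 1000/6.63 mas = 150.8 pc
M = m − 5 log₁₀ d + 5 = -1.00 − 5·2.1785 + 5 = -6.892
M − M_☉ = -6.892 − 4.83 = -11.722
L/L_☉ = 10^(−0.4 × -11.722) = 48860

L/L_☉ ≈ 49000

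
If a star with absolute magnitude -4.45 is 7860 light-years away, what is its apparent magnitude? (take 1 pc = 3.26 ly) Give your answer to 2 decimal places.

m ≈ 7.46

d = 7860 ly / 3.26 = 2411 pc
m = M + 5 log₁₀ d − 5 = -4.45 + 5·3.3822 − 5 = 7.461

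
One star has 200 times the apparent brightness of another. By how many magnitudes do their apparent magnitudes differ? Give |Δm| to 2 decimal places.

Pogson: Δm = −2.5 log₁₀(ratio) = −2.5 log₁₀(200) = −2.5 × 2.3010 = -5.753

|Δm| ≈ 5.75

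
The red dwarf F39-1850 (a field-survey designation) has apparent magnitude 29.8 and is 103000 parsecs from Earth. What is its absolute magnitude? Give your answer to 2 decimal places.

M ≈ 9.74

5 log₁₀(d/10 pc) = 5 log₁₀(103000) − 5 = 20.064
M = m − 5 log₁₀(d/10) = 29.8 − 20.064 = 9.736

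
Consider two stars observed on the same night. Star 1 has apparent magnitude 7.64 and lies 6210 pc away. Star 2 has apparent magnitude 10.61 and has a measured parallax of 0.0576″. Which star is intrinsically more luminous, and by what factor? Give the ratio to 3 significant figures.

Star 1: M = m − 5 log₁₀ d + 5 = 7.64 − 5·3.7931 + 5 = -6.325
Star 2: d = 1/p = 1/0.0576″ = 17.36 pc
Star 2: M = m − 5 log₁₀ d + 5 = 10.61 − 5·1.2396 + 5 = 9.412
ΔM = M_1 − M_2 = -6.325 − (9.412) = -15.738; smaller M is more luminous → Star 1.
L ratio = 10^(0.4 |ΔM|) = 10^6.295 = 1.973×10^6

Star 1 is more luminous, by a factor of 1.97×10^6.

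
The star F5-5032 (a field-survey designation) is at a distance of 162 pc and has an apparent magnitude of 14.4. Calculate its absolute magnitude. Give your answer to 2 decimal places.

5 log₁₀(d/10 pc) = 5 log₁₀(162.0) − 5 = 6.048
M = m − 5 log₁₀(d/10) = 14.4 − 6.048 = 8.352

M ≈ 8.35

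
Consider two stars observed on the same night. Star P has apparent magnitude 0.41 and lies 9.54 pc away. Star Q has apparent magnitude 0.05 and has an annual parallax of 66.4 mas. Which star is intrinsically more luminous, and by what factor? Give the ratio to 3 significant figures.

Star Q is more luminous, by a factor of 3.47.

Star P: M = m − 5 log₁₀ d + 5 = 0.41 − 5·0.9795 + 5 = 0.512
Star Q: p = 66.4 mas = 0.0664″ → d = 1/p = 15.06 pc
Star Q: M = m − 5 log₁₀ d + 5 = 0.05 − 5·1.1778 + 5 = -0.839
ΔM = M_P − M_Q = 0.512 − (-0.839) = 1.351; smaller M is more luminous → Star Q.
L ratio = 10^(0.4 |ΔM|) = 10^0.541 = 3.472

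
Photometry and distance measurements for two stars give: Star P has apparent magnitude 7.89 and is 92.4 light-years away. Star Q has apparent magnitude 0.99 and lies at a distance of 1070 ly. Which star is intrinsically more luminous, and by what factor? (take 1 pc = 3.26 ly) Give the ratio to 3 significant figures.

Star P: d = 92.4 ly / 3.26 = 28.34 pc
Star P: M = m − 5 log₁₀ d + 5 = 7.89 − 5·1.4525 + 5 = 5.628
Star Q: d = 1070 ly / 3.26 = 328.2 pc
Star Q: M = m − 5 log₁₀ d + 5 = 0.99 − 5·2.5162 + 5 = -6.591
ΔM = M_P − M_Q = 5.628 − (-6.591) = 12.219; smaller M is more luminous → Star Q.
L ratio = 10^(0.4 |ΔM|) = 10^4.887 = 77170

Star Q is more luminous, by a factor of 77200.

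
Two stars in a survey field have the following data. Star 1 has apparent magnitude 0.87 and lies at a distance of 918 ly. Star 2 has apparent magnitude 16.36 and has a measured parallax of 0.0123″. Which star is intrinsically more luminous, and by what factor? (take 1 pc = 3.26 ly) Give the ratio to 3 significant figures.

Star 1: d = 918 ly / 3.26 = 281.6 pc
Star 1: M = m − 5 log₁₀ d + 5 = 0.87 − 5·2.4496 + 5 = -6.378
Star 2: d = 1/p = 1/0.0123″ = 81.30 pc
Star 2: M = m − 5 log₁₀ d + 5 = 16.36 − 5·1.9101 + 5 = 11.810
ΔM = M_1 − M_2 = -6.378 − (11.810) = -18.188; smaller M is more luminous → Star 1.
L ratio = 10^(0.4 |ΔM|) = 10^7.275 = 1.884×10^7

Star 1 is more luminous, by a factor of 1.88×10^7.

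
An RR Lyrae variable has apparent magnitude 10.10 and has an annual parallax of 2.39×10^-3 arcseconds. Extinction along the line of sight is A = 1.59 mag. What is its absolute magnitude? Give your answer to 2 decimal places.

M ≈ 0.40

d = 1/p = 1/2.39×10^-3″ = 418.4 pc
5 log₁₀(d/10 pc) = 5 log₁₀(418.4) − 5 = 8.108
M = m − 5 log₁₀(d/10) − A = 10.10 − 8.108 − 1.59 = 0.402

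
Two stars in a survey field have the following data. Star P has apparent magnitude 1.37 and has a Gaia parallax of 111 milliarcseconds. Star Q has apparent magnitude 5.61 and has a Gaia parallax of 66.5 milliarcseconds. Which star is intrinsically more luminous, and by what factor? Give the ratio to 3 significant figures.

Star P: p = 111 mas = 0.111″ → d = 1/p = 9.009 pc
Star P: M = m − 5 log₁₀ d + 5 = 1.37 − 5·0.9547 + 5 = 1.597
Star Q: p = 66.5 mas = 0.0665″ → d = 1/p = 15.04 pc
Star Q: M = m − 5 log₁₀ d + 5 = 5.61 − 5·1.1772 + 5 = 4.724
ΔM = M_P − M_Q = 1.597 − (4.724) = -3.127; smaller M is more luminous → Star P.
L ratio = 10^(0.4 |ΔM|) = 10^1.251 = 17.82

Star P is more luminous, by a factor of 17.8.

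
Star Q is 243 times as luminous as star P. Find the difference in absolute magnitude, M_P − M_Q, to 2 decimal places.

M_P − M_Q ≈ 5.96

Pogson: ΔM = −2.5 log₁₀(ratio) = −2.5 log₁₀(243) = −2.5 × 2.3856 = -5.964
Star Q is brighter so has the smaller magnitude: M_P − M_Q is positive.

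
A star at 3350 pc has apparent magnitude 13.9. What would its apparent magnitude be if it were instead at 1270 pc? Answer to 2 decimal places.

Flux ∝ 1/d², so Δm = 5 log₁₀(d₂/d₁) = 5 log₁₀(1270/3350) = -2.106
m₂ = m₁ + Δm = 13.9 + (-2.106) = 11.794

m ≈ 11.79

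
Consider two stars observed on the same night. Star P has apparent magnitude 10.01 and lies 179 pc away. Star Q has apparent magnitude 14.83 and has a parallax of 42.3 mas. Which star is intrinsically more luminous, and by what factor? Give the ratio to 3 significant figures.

Star P: M = m − 5 log₁₀ d + 5 = 10.01 − 5·2.2529 + 5 = 3.746
Star Q: p = 42.3 mas = 0.0423″ → d = 1/p = 23.64 pc
Star Q: M = m − 5 log₁₀ d + 5 = 14.83 − 5·1.3737 + 5 = 12.962
ΔM = M_P − M_Q = 3.746 − (12.962) = -9.216; smaller M is more luminous → Star P.
L ratio = 10^(0.4 |ΔM|) = 10^3.686 = 4857

Star P is more luminous, by a factor of 4860.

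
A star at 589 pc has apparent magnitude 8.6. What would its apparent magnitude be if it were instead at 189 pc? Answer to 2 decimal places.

m ≈ 6.13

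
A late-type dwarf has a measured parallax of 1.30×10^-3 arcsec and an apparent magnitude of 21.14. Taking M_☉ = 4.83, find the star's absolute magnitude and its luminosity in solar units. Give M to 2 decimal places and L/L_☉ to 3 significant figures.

d = 1/p = 1/1.30×10^-3″ = 769.2 pc
M = m − 5 log₁₀ d + 5 = 21.14 − 5·2.8861 + 5 = 11.710
M − M_☉ = 11.710 − 4.83 = 6.880
L/L_☉ = 10^(−0.4 × 6.880) = 1.771×10^-3

M ≈ 11.71; L/L_☉ ≈ 1.77×10^-3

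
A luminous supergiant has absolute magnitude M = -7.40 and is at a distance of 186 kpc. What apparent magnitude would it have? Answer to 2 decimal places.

m ≈ 13.95

d = 186 kpc = 186000 pc
m = M + 5 log₁₀ d − 5 = -7.40 + 5·5.2695 − 5 = 13.948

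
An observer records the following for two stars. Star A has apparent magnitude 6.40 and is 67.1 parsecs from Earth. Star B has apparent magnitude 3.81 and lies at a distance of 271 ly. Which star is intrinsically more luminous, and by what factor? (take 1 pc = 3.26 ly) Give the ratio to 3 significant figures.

Star A: M = m − 5 log₁₀ d + 5 = 6.40 − 5·1.8267 + 5 = 2.266
Star B: d = 271 ly / 3.26 = 83.13 pc
Star B: M = m − 5 log₁₀ d + 5 = 3.81 − 5·1.9198 + 5 = -0.789
ΔM = M_A − M_B = 2.266 − (-0.789) = 3.055; smaller M is more luminous → Star B.
L ratio = 10^(0.4 |ΔM|) = 10^1.222 = 16.67

Star B is more luminous, by a factor of 16.7.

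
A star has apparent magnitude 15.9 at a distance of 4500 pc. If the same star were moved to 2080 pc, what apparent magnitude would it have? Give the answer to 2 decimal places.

Flux ∝ 1/d², so Δm = 5 log₁₀(d₂/d₁) = 5 log₁₀(2080/4500) = -1.676
m₂ = m₁ + Δm = 15.9 + (-1.676) = 14.224

m ≈ 14.22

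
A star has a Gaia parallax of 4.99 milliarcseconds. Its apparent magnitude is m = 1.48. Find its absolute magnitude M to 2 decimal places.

M ≈ -5.03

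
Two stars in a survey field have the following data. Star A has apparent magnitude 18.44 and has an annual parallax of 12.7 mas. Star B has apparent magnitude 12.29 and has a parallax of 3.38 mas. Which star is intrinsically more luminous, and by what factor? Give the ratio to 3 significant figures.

Star A: p = 12.7 mas = 0.0127″ → d = 1/p = 78.74 pc
Star A: M = m − 5 log₁₀ d + 5 = 18.44 − 5·1.8962 + 5 = 13.959
Star B: p = 3.38 mas = 3.38×10^-3″ → d = 1/p = 295.9 pc
Star B: M = m − 5 log₁₀ d + 5 = 12.29 − 5·2.4711 + 5 = 4.935
ΔM = M_A − M_B = 13.959 − (4.935) = 9.024; smaller M is more luminous → Star B.
L ratio = 10^(0.4 |ΔM|) = 10^3.610 = 4072

Star B is more luminous, by a factor of 4070.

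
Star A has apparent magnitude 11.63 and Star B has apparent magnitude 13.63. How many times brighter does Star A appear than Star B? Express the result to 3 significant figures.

6.31

Δm = 11.63 − (13.63) = -2.00
Flux ratio = 10^(−0.4 Δm) = 10^(−0.4 × -2.00) = 10^0.800 = 6.310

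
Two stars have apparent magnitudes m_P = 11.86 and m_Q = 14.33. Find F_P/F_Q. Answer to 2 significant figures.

F_P/F_Q ≈ 9.7

Δm = 11.86 − (14.33) = -2.47
Flux ratio = 10^(−0.4 Δm) = 10^(−0.4 × -2.47) = 10^0.988 = 9.727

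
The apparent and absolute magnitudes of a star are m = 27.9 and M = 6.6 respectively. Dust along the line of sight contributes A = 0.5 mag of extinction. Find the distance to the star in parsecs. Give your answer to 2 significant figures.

m − M = 5 log₁₀(d/10 pc) + A  ⇒  27.9 − (6.6) − 0.5 = 5 log₁₀(d/10)
20.800 = 5 log₁₀(d/10)
log₁₀ d = (m − M − A)/5 + 1 = 5.1600
d = 10^5.1600 = 144500 pc

d ≈ 140000 pc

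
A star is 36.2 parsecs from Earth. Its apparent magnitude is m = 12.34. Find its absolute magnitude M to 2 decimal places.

5 log₁₀(d/10 pc) = 5 log₁₀(36.20) − 5 = 2.794
M = m − 5 log₁₀(d/10) = 12.34 − 2.794 = 9.546

M ≈ 9.55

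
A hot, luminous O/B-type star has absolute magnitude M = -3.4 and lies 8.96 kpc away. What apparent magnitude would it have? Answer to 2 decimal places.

m ≈ 11.36

d = 8.96 kpc = 8960 pc
m = M + 5 log₁₀ d − 5 = -3.4 + 5·3.9523 − 5 = 11.362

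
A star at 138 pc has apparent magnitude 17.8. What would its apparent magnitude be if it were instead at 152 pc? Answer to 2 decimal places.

m ≈ 18.01

Flux ∝ 1/d², so Δm = 5 log₁₀(d₂/d₁) = 5 log₁₀(152/138) = 0.210
m₂ = m₁ + Δm = 17.8 + (0.210) = 18.010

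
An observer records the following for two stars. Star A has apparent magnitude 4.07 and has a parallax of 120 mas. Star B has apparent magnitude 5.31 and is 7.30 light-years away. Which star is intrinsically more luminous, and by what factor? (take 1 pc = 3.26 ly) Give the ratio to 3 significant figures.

Star A is more luminous, by a factor of 43.4.

Star A: p = 120 mas = 0.120″ → d = 1/p = 8.333 pc
Star A: M = m − 5 log₁₀ d + 5 = 4.07 − 5·0.9208 + 5 = 4.466
Star B: d = 7.30 ly / 3.26 = 2.239 pc
Star B: M = m − 5 log₁₀ d + 5 = 5.31 − 5·0.3501 + 5 = 8.559
ΔM = M_A − M_B = 4.466 − (8.559) = -4.094; smaller M is more luminous → Star A.
L ratio = 10^(0.4 |ΔM|) = 10^1.637 = 43.39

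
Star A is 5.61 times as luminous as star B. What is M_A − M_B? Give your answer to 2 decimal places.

M_A − M_B ≈ -1.87

Pogson: ΔM = −2.5 log₁₀(ratio) = −2.5 log₁₀(5.61) = −2.5 × 0.7490 = -1.872
Star A is brighter, so it has the smaller magnitude: the difference is negative.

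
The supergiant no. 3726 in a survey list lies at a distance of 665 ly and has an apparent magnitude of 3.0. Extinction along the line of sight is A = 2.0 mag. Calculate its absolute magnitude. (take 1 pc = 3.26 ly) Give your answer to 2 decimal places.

M ≈ -5.55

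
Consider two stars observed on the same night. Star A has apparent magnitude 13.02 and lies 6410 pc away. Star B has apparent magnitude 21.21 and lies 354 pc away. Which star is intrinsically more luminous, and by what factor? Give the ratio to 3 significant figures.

Star A is more luminous, by a factor of 619000.

Star A: M = m − 5 log₁₀ d + 5 = 13.02 − 5·3.8069 + 5 = -1.014
Star B: M = m − 5 log₁₀ d + 5 = 21.21 − 5·2.5490 + 5 = 13.465
ΔM = M_A − M_B = -1.014 − (13.465) = -14.479; smaller M is more luminous → Star A.
L ratio = 10^(0.4 |ΔM|) = 10^5.792 = 619000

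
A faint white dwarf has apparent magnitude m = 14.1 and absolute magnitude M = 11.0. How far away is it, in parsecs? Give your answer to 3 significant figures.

μ = m − M = 3.100
m − M = 5 log₁₀ d − 5
log₁₀ d = (m − M)/5 + 1 = 1.6200
d = 10^1.6200 = 41.69 pc

d ≈ 41.7 pc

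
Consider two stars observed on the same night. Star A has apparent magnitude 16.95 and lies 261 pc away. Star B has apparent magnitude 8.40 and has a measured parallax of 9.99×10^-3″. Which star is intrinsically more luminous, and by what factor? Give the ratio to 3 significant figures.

Star A: M = m − 5 log₁₀ d + 5 = 16.95 − 5·2.4166 + 5 = 9.867
Star B: d = 1/p = 1/9.99×10^-3″ = 100.1 pc
Star B: M = m − 5 log₁₀ d + 5 = 8.40 − 5·2.0004 + 5 = 3.398
ΔM = M_A − M_B = 9.867 − (3.398) = 6.469; smaller M is more luminous → Star B.
L ratio = 10^(0.4 |ΔM|) = 10^2.588 = 386.9

Star B is more luminous, by a factor of 387.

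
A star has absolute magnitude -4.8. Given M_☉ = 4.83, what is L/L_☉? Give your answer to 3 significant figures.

L/L_☉ ≈ 7110

M − M_☉ = -4.8 − 4.83 = -9.630
L/L_☉ = 10^(−0.4 (M − M_☉)) = 10^3.852 = 7112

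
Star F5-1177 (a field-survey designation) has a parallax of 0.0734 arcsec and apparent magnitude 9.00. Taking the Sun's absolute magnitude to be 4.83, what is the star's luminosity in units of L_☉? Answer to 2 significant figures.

L/L_☉ ≈ 0.040

d = 1/p = 1/0.0734″ = 13.62 pc
M = m − 5 log₁₀ d + 5 = 9.00 − 5·1.1343 + 5 = 8.328
M − M_☉ = 8.328 − 4.83 = 3.498
L/L_☉ = 10^(−0.4 × 3.498) = 0.03987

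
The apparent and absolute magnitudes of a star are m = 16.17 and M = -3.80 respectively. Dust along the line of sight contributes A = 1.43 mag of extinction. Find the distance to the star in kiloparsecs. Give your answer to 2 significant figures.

d ≈ 51 kpc

m − M = 5 log₁₀(d/10 pc) + A  ⇒  16.17 − (-3.80) − 1.43 = 5 log₁₀(d/10)
18.540 = 5 log₁₀(d/10)
log₁₀ d = (m − M − A)/5 + 1 = 4.7080
d = 10^4.7080 = 51050 pc
= 51.05 kpc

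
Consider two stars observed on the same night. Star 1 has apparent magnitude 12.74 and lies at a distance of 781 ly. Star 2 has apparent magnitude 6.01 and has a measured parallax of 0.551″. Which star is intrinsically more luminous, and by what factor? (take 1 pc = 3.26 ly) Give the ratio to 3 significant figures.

Star 1: d = 781 ly / 3.26 = 239.6 pc
Star 1: M = m − 5 log₁₀ d + 5 = 12.74 − 5·2.3794 + 5 = 5.843
Star 2: d = 1/p = 1/0.551″ = 1.815 pc
Star 2: M = m − 5 log₁₀ d + 5 = 6.01 − 5·0.2588 + 5 = 9.716
ΔM = M_1 − M_2 = 5.843 − (9.716) = -3.873; smaller M is more luminous → Star 1.
L ratio = 10^(0.4 |ΔM|) = 10^1.549 = 35.41

Star 1 is more luminous, by a factor of 35.4.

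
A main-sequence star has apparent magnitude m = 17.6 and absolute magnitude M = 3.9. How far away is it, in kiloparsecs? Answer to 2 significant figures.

Distance modulus: m − M = 17.6 − (3.9) = 13.700
m − M = 5 log₁₀ d − 5
log₁₀ d = (m − M)/5 + 1 = 3.7400
d = 10^3.7400 = 5495 pc
= 5.495 kpc

d ≈ 5.5 kpc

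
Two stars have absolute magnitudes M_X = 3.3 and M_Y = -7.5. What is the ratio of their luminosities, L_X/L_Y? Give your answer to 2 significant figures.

ΔM = M_X − M_Y = 10.8
L_X/L_Y = 10^(−0.4 ΔM) = 10^-4.320 = 4.786×10^-5

L_X/L_Y ≈ 4.8×10^-5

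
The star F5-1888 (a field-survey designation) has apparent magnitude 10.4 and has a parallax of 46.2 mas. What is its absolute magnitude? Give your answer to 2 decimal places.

M ≈ 8.72

p = 46.2 mas = 0.0462″ → d = 1/p = 21.65 pc
5 log₁₀(d/10 pc) = 5 log₁₀(21.65) − 5 = 1.677
M = m − 5 log₁₀(d/10) = 10.4 − 1.677 = 8.723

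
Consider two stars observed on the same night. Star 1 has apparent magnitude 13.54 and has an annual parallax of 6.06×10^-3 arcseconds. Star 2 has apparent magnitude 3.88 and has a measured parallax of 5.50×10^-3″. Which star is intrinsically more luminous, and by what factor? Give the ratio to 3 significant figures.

Star 1: d = 1/p = 1/6.06×10^-3″ = 165.0 pc
Star 1: M = m − 5 log₁₀ d + 5 = 13.54 − 5·2.2175 + 5 = 7.452
Star 2: d = 1/p = 1/5.50×10^-3″ = 181.8 pc
Star 2: M = m − 5 log₁₀ d + 5 = 3.88 − 5·2.2596 + 5 = -2.418
ΔM = M_1 − M_2 = 7.452 − (-2.418) = 9.871; smaller M is more luminous → Star 2.
L ratio = 10^(0.4 |ΔM|) = 10^3.948 = 8876

Star 2 is more luminous, by a factor of 8880.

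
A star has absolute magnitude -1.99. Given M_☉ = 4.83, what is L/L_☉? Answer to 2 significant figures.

L/L_☉ ≈ 530

M − M_☉ = -1.99 − 4.83 = -6.820
L/L_☉ = 10^(−0.4 (M − M_☉)) = 10^2.728 = 534.6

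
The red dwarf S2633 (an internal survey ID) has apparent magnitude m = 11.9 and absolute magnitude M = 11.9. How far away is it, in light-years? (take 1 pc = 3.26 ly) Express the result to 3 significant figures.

d ≈ 32.6 ly

μ = m − M = 0.000
m − M = 5 log₁₀ d − 5
log₁₀ d = (m − M)/5 + 1 = 1.0000
d = 10^1.0000 = 10.00 pc
= 32.60 ly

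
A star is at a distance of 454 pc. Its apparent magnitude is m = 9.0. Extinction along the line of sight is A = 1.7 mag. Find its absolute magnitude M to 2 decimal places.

M ≈ -0.99

5 log₁₀(d/10 pc) = 5 log₁₀(454.0) − 5 = 8.285
M = m − 5 log₁₀(d/10) − A = 9.0 − 8.285 − 1.7 = -0.985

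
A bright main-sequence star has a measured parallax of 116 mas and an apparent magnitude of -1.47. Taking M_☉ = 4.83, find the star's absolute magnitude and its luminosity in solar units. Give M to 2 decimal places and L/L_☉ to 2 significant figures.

d = 1/p = 1000/116 mas = 8.621 pc
M = m − 5 log₁₀ d + 5 = -1.47 − 5·0.9355 + 5 = -1.148
M − M_☉ = -1.148 − 4.83 = -5.978
L/L_☉ = 10^(−0.4 × -5.978) = 246.1

M ≈ -1.15; L/L_☉ ≈ 250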